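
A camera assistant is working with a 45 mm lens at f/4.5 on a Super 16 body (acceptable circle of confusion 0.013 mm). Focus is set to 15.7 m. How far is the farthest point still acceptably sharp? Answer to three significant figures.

28.7 m

Hyperfocal distance H = f²/(N·c) + f = 45²/(4.5 × 0.013) + 45 = 2025/0.0585 + 45 ≈ 34660.4 mm ≈ 34.66 m.
Far limit Df = s·(H − f)/(H − s) = 15700 × (34660.4 − 45) / (34660.4 − 15700) = 15700 × 34615.4 / 18960.4 ≈ 28663 mm ≈ 28.7 m.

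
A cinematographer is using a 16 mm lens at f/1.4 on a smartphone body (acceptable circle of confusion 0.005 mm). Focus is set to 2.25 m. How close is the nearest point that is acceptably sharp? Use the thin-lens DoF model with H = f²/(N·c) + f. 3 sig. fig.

2.12 m

Hyperfocal distance H = f²/(N·c) + f = 16²/(1.4 × 0.005) + 16 = 256/0.007 + 16 ≈ 36587.4 mm ≈ 36.59 m.
Near limit Dn = s·(H − f)/(H + s − 2f) = 2250 × (36587.4 − 16) / (36587.4 + 2250 − 2 × 16) = 2250 × 36571.4 / 38805.4 ≈ 2120.5 mm ≈ 2.12 m.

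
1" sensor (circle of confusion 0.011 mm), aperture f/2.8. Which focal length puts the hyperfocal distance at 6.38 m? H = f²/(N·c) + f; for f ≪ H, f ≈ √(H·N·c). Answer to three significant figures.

From H = f²/(N·c) + f, with f ≪ H: f ≈ √(H·N·c) = √(6380 × 2.8 × 0.011) = √196.50 ≈ 14.02 mm.
The +f correction barely moves this — solving exactly, f² + N·c·f − N·c·H = 0 ⇒ f = (−N·c + √((N·c)² + 4·N·c·H))/2 = (−0.0308 + √786.02)/2 ≈ 14.003 mm, so f ≈ 14.0 mm.

14.0 mm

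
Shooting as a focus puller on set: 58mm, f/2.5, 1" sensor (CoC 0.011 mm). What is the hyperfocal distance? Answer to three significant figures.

Hyperfocal distance H = f²/(N·c) + f = 58²/(2.5 × 0.011) + 58 = 3364/0.0275 + 58 ≈ 122385.3 mm ≈ 122 m.

122 m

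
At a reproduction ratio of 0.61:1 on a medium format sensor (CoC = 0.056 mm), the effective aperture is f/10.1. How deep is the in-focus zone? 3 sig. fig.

3.04 mm

At magnification m, DoF ≈ 2·N_eff·c/m² = 2 × 10.1 × 0.056 / 0.61² = 1.131 / 0.3721 ≈ 3.04 mm.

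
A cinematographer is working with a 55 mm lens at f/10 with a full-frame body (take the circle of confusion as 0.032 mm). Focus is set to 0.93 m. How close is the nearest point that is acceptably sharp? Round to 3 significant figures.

Hyperfocal distance H = f²/(N·c) + f = 55²/(10 × 0.032) + 55 = 3025/0.32 + 55 ≈ 9508.1 mm ≈ 9.508 m.
Near limit Dn = s·(H − f)/(H + s − 2f) = 930 × (9508.1 − 55) / (9508.1 + 930 − 2 × 55) = 930 × 9453.1 / 10328.1 ≈ 851.21 mm ≈ 0.851 m.

0.851 m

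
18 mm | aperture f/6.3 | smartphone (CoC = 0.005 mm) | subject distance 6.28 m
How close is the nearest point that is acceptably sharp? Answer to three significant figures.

Hyperfocal distance H = f²/(N·c) + f = 18²/(6.3 × 0.005) + 18 = 324/0.0315 + 18 ≈ 10303.7 mm ≈ 10.30 m.
Near limit Dn = s·(H − f)/(H + s − 2f) = 6280 × (10303.7 − 18) / (10303.7 + 6280 − 2 × 18) = 6280 × 10285.7 / 16547.7 ≈ 3903.5 mm ≈ 3.90 m.

3.90 m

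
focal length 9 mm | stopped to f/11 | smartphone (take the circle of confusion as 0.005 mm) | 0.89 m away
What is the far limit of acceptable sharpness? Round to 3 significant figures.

2.22 m

Hyperfocal distance H = f²/(N·c) + f = 9²/(11 × 0.005) + 9 = 81/0.055 + 9 ≈ 1481.7 mm ≈ 1.482 m.
Far limit Df = s·(H − f)/(H − s) = 890 × (1481.7 − 9) / (1481.7 − 890) = 890 × 1472.7 / 591.7 ≈ 2215.1 mm ≈ 2.22 m.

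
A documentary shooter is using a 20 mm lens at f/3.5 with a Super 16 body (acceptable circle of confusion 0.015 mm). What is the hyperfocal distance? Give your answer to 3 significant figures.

Hyperfocal distance H = f²/(N·c) + f = 20²/(3.5 × 0.015) + 20 = 400/0.0525 + 20 ≈ 7639.0 mm ≈ 7.64 m.

7.64 m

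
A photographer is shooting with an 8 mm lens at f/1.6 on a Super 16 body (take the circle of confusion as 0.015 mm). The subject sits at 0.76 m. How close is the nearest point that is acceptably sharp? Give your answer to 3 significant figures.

0.593 m

Hyperfocal distance H = f²/(N·c) + f = 8²/(1.6 × 0.015) + 8 = 64/0.024 + 8 ≈ 2674.7 mm ≈ 2.675 m.
Near limit Dn = s·(H − f)/(H + s − 2f) = 760 × (2674.7 − 8) / (2674.7 + 760 − 2 × 8) = 760 × 2666.7 / 3418.7 ≈ 592.82 mm ≈ 0.593 m.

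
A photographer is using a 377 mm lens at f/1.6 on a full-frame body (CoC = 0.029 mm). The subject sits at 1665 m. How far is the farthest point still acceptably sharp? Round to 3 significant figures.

Hyperfocal distance H = f²/(N·c) + f = 377²/(1.6 × 0.029) + 377 = 142129/0.0464 + 377 ≈ 3063502.0 mm ≈ 3064 m.
Far limit Df = s·(H − f)/(H − s) = 1665000 × (3063502.0 − 377) / (3063502.0 − 1665000) = 1665000 × 3063125.0 / 1398502.0 ≈ 3646833 mm ≈ 3650 m.

3650 m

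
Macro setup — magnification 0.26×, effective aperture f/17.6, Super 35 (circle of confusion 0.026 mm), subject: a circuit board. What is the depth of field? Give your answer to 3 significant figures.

At magnification m, DoF ≈ 2·N_eff·c/m² = 2 × 17.6 × 0.026 / 0.26² = 0.9152 / 0.0676 ≈ 13.5 mm.

13.5 mm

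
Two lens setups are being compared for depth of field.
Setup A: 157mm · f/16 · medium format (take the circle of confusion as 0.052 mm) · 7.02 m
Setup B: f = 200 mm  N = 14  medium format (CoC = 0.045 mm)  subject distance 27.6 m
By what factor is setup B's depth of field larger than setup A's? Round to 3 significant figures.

8.52

Setup A: H = 157²/(16×0.052) + 157 ≈ 29783.2 mm; DoF = Df − Dn = 9136.5 − 5699.7 ≈ 3436.8 mm.
Setup B: H = 200²/(14×0.045) + 200 ≈ 63692.1 mm; DoF = Df − Dn = 48553 − 19280 ≈ 29273 mm.
Ratio = 29273 / 3436.8 ≈ 8.52.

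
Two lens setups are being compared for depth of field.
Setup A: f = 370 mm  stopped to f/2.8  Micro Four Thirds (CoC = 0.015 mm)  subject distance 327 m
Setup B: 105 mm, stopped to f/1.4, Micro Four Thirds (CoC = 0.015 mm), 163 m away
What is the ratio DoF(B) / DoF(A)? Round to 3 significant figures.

Setup A: H = 370²/(2.8×0.015) + 370 ≈ 3259893.8 mm; DoF = Df − Dn = 363417 − 297217 ≈ 66200 mm.
Setup B: H = 105²/(1.4×0.015) + 105 ≈ 525105.0 mm; DoF = Df − Dn = 236326 − 124401 ≈ 111925 mm.
Ratio = 111925 / 66200 ≈ 1.69.

1.69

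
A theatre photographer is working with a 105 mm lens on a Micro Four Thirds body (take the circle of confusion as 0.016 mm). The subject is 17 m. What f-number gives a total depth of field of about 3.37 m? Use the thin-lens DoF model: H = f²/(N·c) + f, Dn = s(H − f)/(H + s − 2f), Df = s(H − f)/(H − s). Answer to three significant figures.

Write h = H − f = f²/(N·c). The thin-lens limits are Dn = s·h/(h + (s−f)) and Df = s·h/(h − (s−f)), so DoF = Df − Dn = 2·s·(s−f)·h / (h² − (s−f)²).
That is a quadratic in h: DoF·h² − 2·s·(s−f)·h − DoF·(s−f)² = 0 ⇒ h = (s−f)·(s + √(s² + DoF²)) / DoF = 16895 × (17000 + √(17000² + 3370²)) / 3370 = 16895 × (17000 + 17330.8) / 3370 ≈ 172112 mm.
Then N = f²/(c·h) = 105² / (0.016 × 172112) = 11025 / 2753.8 ≈ 4.

f/4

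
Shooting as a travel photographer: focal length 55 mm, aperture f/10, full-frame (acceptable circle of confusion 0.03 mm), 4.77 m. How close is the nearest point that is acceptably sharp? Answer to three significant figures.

Hyperfocal distance H = f²/(N·c) + f = 55²/(10 × 0.03) + 55 = 3025/0.3 + 55 ≈ 10138.3 mm ≈ 10.14 m.
Near limit Dn = s·(H − f)/(H + s − 2f) = 4770 × (10138.3 − 55) / (10138.3 + 4770 − 2 × 55) = 4770 × 10083.3 / 14798.3 ≈ 3250.2 mm ≈ 3.25 m.

3.25 m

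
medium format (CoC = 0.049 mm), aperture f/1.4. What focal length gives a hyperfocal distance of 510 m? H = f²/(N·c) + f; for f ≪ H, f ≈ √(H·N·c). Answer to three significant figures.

187 mm

From H = f²/(N·c) + f, with f ≪ H: f ≈ √(H·N·c) = √(510000 × 1.4 × 0.049) = √34986 ≈ 187.0 mm.
The +f correction barely moves this — solving exactly, f² + N·c·f − N·c·H = 0 ⇒ f = (−N·c + √((N·c)² + 4·N·c·H))/2 = (−0.0686 + √139944)/2 ≈ 187.01 mm, so f ≈ 187 mm.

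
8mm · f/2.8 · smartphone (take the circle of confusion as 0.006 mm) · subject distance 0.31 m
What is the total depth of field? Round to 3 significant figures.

49.5 mm

Hyperfocal distance H = f²/(N·c) + f = 8²/(2.8 × 0.006) + 8 = 64/0.0168 + 8 ≈ 3817.5 mm ≈ 3.818 m.
Near limit Dn = s·(H − f)/(H + s − 2f) = 310 × (3817.5 − 8) / (3817.5 + 310 − 2 × 8) = 310 × 3809.5 / 4111.5 ≈ 287.230 mm.
Far limit Df = s·(H − f)/(H − s) = 310 × (3817.5 − 8) / (3817.5 − 310) = 310 × 3809.5 / 3507.5 ≈ 336.691 mm.
Depth of field = Df − Dn = 336.691 − 287.230 ≈ 49.461 mm.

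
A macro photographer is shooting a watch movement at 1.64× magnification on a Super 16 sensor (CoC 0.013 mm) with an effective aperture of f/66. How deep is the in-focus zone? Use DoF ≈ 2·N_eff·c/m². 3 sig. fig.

At magnification m, DoF ≈ 2·N_eff·c/m² = 2 × 66 × 0.013 / 1.64² = 1.716 / 2.69 ≈ 0.638 mm.

0.638 mm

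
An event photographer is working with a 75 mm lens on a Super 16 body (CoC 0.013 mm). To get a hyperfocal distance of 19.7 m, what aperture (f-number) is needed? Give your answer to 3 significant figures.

f/22

Rearrange H = f²/(N·c) + f for N: N = f² / ((H − f)·c).
N = 75² / ((19700 − 75) × 0.013) = 5625 / 255.1 ≈ 22.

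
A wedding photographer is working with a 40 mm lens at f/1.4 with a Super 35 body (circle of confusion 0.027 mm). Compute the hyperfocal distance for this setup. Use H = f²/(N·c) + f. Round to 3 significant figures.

Hyperfocal distance H = f²/(N·c) + f = 40²/(1.4 × 0.027) + 40 = 1600/0.0378 + 40 ≈ 42368.0 mm ≈ 42.4 m.

42.4 m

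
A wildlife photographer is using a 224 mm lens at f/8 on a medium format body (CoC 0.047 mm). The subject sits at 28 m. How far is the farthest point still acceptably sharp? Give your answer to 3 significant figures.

Hyperfocal distance H = f²/(N·c) + f = 224²/(8 × 0.047) + 224 = 50176/0.376 + 224 ≈ 133670.8 mm ≈ 133.7 m.
Far limit Df = s·(H − f)/(H − s) = 28000 × (133670.8 − 224) / (133670.8 − 28000) = 28000 × 133446.8 / 105670.8 ≈ 35360 mm ≈ 35.4 m.

35.4 m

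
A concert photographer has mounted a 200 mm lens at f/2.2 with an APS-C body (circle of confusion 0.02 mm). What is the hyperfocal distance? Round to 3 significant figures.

Hyperfocal distance H = f²/(N·c) + f = 200²/(2.2 × 0.02) + 200 = 40000/0.044 + 200 ≈ 909290.9 mm ≈ 909 m.

909 m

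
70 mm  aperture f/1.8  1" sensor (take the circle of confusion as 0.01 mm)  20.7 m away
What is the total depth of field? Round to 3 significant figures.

3.16 m

Hyperfocal distance H = f²/(N·c) + f = 70²/(1.8 × 0.01) + 70 = 4900/0.018 + 70 ≈ 272292.2 mm ≈ 272.3 m.
Near limit Dn = s·(H − f)/(H + s − 2f) = 20700 × (272292.2 − 70) / (272292.2 + 20700 − 2 × 70) = 20700 × 272222.2 / 292852.2 ≈ 19241.8 mm.
Far limit Df = s·(H − f)/(H − s) = 20700 × (272292.2 − 70) / (272292.2 − 20700) = 20700 × 272222.2 / 251592.2 ≈ 22397.4 mm.
Depth of field = Df − Dn = 22397.4 − 19241.8 ≈ 3155.6 mm ≈ 3.16 m.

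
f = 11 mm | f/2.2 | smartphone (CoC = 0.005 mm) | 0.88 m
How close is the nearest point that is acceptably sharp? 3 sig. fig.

Hyperfocal distance H = f²/(N·c) + f = 11²/(2.2 × 0.005) + 11 = 121/0.011 + 11 ≈ 11011.0 mm ≈ 11.01 m.
Near limit Dn = s·(H − f)/(H + s − 2f) = 880 × (11011.0 − 11) / (11011.0 + 880 − 2 × 11) = 880 × 11000.0 / 11869.0 ≈ 815.57 mm ≈ 0.816 m.

0.816 m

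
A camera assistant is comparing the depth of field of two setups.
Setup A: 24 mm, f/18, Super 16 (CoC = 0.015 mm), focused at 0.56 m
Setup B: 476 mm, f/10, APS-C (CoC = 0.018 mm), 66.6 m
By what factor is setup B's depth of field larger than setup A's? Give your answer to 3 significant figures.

Setup A: H = 24²/(18×0.015) + 24 ≈ 2157.3 mm; DoF = Df − Dn = 747.91 − 447.55 ≈ 300.36 mm.
Setup B: H = 476²/(10×0.018) + 476 ≈ 1259231.6 mm; DoF = Df − Dn = 70292.6 − 63276.0 ≈ 7016.6 mm.
Ratio = 7016.6 / 300.36 ≈ 23.4.

23.4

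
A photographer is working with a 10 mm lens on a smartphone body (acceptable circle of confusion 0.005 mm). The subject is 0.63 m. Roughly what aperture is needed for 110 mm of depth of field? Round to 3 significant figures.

f/2.80

Write h = H − f = f²/(N·c). The thin-lens limits are Dn = s·h/(h + (s−f)) and Df = s·h/(h − (s−f)), so DoF = Df − Dn = 2·s·(s−f)·h / (h² − (s−f)²).
That is a quadratic in h: DoF·h² − 2·s·(s−f)·h − DoF·(s−f)² = 0 ⇒ h = (s−f)·(s + √(s² + DoF²)) / DoF = 620 × (630 + √(630² + 110²)) / 110 = 620 × (630 + 639.531) / 110 ≈ 7155.5 mm.
Then N = f²/(c·h) = 10² / (0.005 × 7155.5) = 100 / 35.778 ≈ 2.80.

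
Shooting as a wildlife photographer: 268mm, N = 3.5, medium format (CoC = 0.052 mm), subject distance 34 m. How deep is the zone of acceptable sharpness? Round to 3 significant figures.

Hyperfocal distance H = f²/(N·c) + f = 268²/(3.5 × 0.052) + 268 = 71824/0.182 + 268 ≈ 394905.4 mm ≈ 394.9 m.
Near limit Dn = s·(H − f)/(H + s − 2f) = 34000 × (394905.4 − 268) / (394905.4 + 34000 − 2 × 268) = 34000 × 394637.4 / 428369.4 ≈ 31322.7 mm.
Far limit Df = s·(H − f)/(H − s) = 34000 × (394905.4 − 268) / (394905.4 − 34000) = 34000 × 394637.4 / 360905.4 ≈ 37177.8 mm.
Depth of field = Df − Dn = 37177.8 − 31322.7 ≈ 5855.1 mm ≈ 5.86 m.

5.86 m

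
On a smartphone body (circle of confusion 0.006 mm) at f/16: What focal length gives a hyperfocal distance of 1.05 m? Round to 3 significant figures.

From H = f²/(N·c) + f, with f ≪ H: f ≈ √(H·N·c) = √(1050 × 16 × 0.006) = √100.80 ≈ 10.04 mm.
Exact: f² + N·c·f − N·c·H = 0 ⇒ f = (−N·c + √((N·c)² + 4·N·c·H))/2 = (−0.096 + √403.21)/2 ≈ 9.9920 mm ≈ 9.99 mm.

9.99 mm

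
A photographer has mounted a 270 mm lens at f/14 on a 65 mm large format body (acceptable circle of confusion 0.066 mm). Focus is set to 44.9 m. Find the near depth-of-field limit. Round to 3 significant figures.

28.7 m

Hyperfocal distance H = f²/(N·c) + f = 270²/(14 × 0.066) + 270 = 72900/0.924 + 270 ≈ 79166.1 mm ≈ 79.17 m.
Near limit Dn = s·(H − f)/(H + s − 2f) = 44900 × (79166.1 − 270) / (79166.1 + 44900 − 2 × 270) = 44900 × 78896.1 / 123526.1 ≈ 28678 mm ≈ 28.7 m.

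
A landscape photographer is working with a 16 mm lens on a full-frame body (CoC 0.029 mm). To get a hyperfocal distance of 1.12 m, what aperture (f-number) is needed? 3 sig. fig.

Rearrange H = f²/(N·c) + f for N: N = f² / ((H − f)·c).
N = 16² / ((1120 − 16) × 0.029) = 256 / 32.02 ≈ 8.

f/8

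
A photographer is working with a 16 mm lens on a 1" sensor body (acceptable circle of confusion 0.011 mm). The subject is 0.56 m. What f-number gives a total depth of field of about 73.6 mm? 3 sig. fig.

f/2.80

Write h = H − f = f²/(N·c). The thin-lens limits are Dn = s·h/(h + (s−f)) and Df = s·h/(h − (s−f)), so DoF = Df − Dn = 2·s·(s−f)·h / (h² − (s−f)²).
That is a quadratic in h: DoF·h² − 2·s·(s−f)·h − DoF·(s−f)² = 0 ⇒ h = (s−f)·(s + √(s² + DoF²)) / DoF = 544 × (560 + √(560² + 73.6²)) / 73.6 = 544 × (560 + 564.816) / 73.6 ≈ 8313.9 mm.
Then N = f²/(c·h) = 16² / (0.011 × 8313.9) = 256 / 91.452 ≈ 2.80.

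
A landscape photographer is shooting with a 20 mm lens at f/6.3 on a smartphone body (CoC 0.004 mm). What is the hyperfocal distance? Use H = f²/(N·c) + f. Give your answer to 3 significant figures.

Hyperfocal distance H = f²/(N·c) + f = 20²/(6.3 × 0.004) + 20 = 400/0.0252 + 20 ≈ 15893.0 mm ≈ 15.9 m.

15.9 m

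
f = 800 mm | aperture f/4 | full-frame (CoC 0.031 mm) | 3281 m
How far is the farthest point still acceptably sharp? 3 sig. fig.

Hyperfocal distance H = f²/(N·c) + f = 800²/(4 × 0.031) + 800 = 640000/0.124 + 800 ≈ 5162090.3 mm ≈ 5162 m.
Far limit Df = s·(H − f)/(H − s) = 3281000 × (5162090.3 − 800) / (5162090.3 − 3281000) = 3281000 × 5161290.3 / 1881090.3 ≈ 9002329 mm ≈ 9000 m.

9000 m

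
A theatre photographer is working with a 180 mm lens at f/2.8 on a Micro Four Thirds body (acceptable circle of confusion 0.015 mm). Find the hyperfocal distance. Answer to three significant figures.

Hyperfocal distance H = f²/(N·c) + f = 180²/(2.8 × 0.015) + 180 = 32400/0.042 + 180 ≈ 771608.6 mm ≈ 772 m.

772 m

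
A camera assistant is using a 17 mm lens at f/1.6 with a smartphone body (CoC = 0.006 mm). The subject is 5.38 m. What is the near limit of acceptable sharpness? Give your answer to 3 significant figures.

4.57 m

Hyperfocal distance H = f²/(N·c) + f = 17²/(1.6 × 0.006) + 17 = 289/0.0096 + 17 ≈ 30121.2 mm ≈ 30.12 m.
Near limit Dn = s·(H − f)/(H + s − 2f) = 5380 × (30121.2 − 17) / (30121.2 + 5380 − 2 × 17) = 5380 × 30104.2 / 35467.2 ≈ 4566.5 mm ≈ 4.57 m.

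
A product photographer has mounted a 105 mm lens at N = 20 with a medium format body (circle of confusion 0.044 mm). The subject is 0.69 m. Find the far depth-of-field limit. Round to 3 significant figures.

0.724 m

Hyperfocal distance H = f²/(N·c) + f = 105²/(20 × 0.044) + 105 = 11025/0.88 + 105 ≈ 12633.4 mm ≈ 12.63 m.
Far limit Df = s·(H − f)/(H − s) = 690 × (12633.4 − 105) / (12633.4 − 690) = 690 × 12528.4 / 11943.4 ≈ 723.80 mm ≈ 0.724 m.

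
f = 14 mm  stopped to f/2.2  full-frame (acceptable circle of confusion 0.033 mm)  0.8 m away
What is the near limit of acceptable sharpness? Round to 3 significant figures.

Hyperfocal distance H = f²/(N·c) + f = 14²/(2.2 × 0.033) + 14 = 196/0.0726 + 14 ≈ 2713.7 mm ≈ 2.714 m.
Near limit Dn = s·(H − f)/(H + s − 2f) = 800 × (2713.7 − 14) / (2713.7 + 800 − 2 × 14) = 800 × 2699.7 / 3485.7 ≈ 619.61 mm ≈ 0.620 m.

0.620 m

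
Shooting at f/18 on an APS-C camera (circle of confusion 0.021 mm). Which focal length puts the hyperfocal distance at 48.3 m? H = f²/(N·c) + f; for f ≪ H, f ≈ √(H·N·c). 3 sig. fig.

135 mm

From H = f²/(N·c) + f, with f ≪ H: f ≈ √(H·N·c) = √(48300 × 18 × 0.021) = √18257 ≈ 135.1 mm.
The +f correction barely moves this — solving exactly, f² + N·c·f − N·c·H = 0 ⇒ f = (−N·c + √((N·c)² + 4·N·c·H))/2 = (−0.378 + √73030)/2 ≈ 134.93 mm, so f ≈ 135 mm.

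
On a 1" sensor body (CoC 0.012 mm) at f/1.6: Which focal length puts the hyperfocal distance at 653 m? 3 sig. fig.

From H = f²/(N·c) + f, with f ≪ H: f ≈ √(H·N·c) = √(653000 × 1.6 × 0.012) = √12538 ≈ 112.0 mm.
The +f correction barely moves this — solving exactly, f² + N·c·f − N·c·H = 0 ⇒ f = (−N·c + √((N·c)² + 4·N·c·H))/2 = (−0.0192 + √50150)/2 ≈ 111.96 mm, so f ≈ 112 mm.

112 mm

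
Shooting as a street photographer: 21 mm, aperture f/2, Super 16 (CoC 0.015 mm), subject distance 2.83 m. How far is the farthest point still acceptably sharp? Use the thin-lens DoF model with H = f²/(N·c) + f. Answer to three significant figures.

3.50 m

Hyperfocal distance H = f²/(N·c) + f = 21²/(2 × 0.015) + 21 = 441/0.03 + 21 ≈ 14721.0 mm ≈ 14.72 m.
Far limit Df = s·(H − f)/(H − s) = 2830 × (14721.0 − 21) / (14721.0 − 2830) = 2830 × 14700.0 / 11891.0 ≈ 3498.5 mm ≈ 3.50 m.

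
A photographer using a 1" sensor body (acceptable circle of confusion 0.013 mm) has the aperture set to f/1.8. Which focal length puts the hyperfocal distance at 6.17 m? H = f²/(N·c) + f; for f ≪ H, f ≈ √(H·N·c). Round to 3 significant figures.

12.0 mm

From H = f²/(N·c) + f, with f ≪ H: f ≈ √(H·N·c) = √(6170 × 1.8 × 0.013) = √144.38 ≈ 12.02 mm.
The +f correction barely moves this — solving exactly, f² + N·c·f − N·c·H = 0 ⇒ f = (−N·c + √((N·c)² + 4·N·c·H))/2 = (−0.0234 + √577.51)/2 ≈ 12.004 mm, so f ≈ 12.0 mm.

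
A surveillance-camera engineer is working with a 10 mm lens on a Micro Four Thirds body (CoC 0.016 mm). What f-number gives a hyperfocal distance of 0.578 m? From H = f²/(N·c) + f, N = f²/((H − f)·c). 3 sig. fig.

Rearrange H = f²/(N·c) + f for N: N = f² / ((H − f)·c).
N = 10² / ((578 − 10) × 0.016) = 100 / 9.088 ≈ 11.

f/11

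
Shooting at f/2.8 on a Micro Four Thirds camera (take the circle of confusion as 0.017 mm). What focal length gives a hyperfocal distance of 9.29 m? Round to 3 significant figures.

From H = f²/(N·c) + f, with f ≪ H: f ≈ √(H·N·c) = √(9290 × 2.8 × 0.017) = √442.20 ≈ 21.03 mm.
The +f correction barely moves this — solving exactly, f² + N·c·f − N·c·H = 0 ⇒ f = (−N·c + √((N·c)² + 4·N·c·H))/2 = (−0.0476 + √1768.8)/2 ≈ 21.005 mm, so f ≈ 21.0 mm.

21.0 mm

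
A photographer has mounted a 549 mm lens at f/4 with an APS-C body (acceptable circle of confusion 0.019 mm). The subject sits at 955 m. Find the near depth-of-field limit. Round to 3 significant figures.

770 m

Hyperfocal distance H = f²/(N·c) + f = 549²/(4 × 0.019) + 549 = 301401/0.076 + 549 ≈ 3966351.6 mm ≈ 3966 m.
Near limit Dn = s·(H − f)/(H + s − 2f) = 955000 × (3966351.6 − 549) / (3966351.6 + 955000 − 2 × 549) = 955000 × 3965802.6 / 4920253.6 ≈ 769745 mm ≈ 770 m.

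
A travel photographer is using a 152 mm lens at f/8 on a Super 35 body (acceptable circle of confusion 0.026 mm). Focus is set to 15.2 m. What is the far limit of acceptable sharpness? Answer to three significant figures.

17.6 m

Hyperfocal distance H = f²/(N·c) + f = 152²/(8 × 0.026) + 152 = 23104/0.208 + 152 ≈ 111228.9 mm ≈ 111.2 m.
Far limit Df = s·(H − f)/(H − s) = 15200 × (111228.9 − 152) / (111228.9 − 15200) = 15200 × 111076.9 / 96028.9 ≈ 17582 mm ≈ 17.6 m.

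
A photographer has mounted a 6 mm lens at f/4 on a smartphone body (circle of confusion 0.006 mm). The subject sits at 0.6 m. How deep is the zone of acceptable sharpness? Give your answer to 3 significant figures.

Hyperfocal distance H = f²/(N·c) + f = 6²/(4 × 0.006) + 6 = 36/0.024 + 6 ≈ 1506.0 mm ≈ 1.506 m.
Near limit Dn = s·(H − f)/(H + s − 2f) = 600 × (1506.0 − 6) / (1506.0 + 600 − 2 × 6) = 600 × 1500.0 / 2094.0 ≈ 429.80 mm.
Far limit Df = s·(H − f)/(H − s) = 600 × (1506.0 − 6) / (1506.0 − 600) = 600 × 1500.0 / 906.0 ≈ 993.38 mm.
Depth of field = Df − Dn = 993.38 − 429.80 ≈ 563.58 mm ≈ 0.564 m.

0.564 m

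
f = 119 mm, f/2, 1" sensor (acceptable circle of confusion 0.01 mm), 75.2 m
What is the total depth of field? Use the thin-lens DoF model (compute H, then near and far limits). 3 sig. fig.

Hyperfocal distance H = f²/(N·c) + f = 119²/(2 × 0.01) + 119 = 14161/0.02 + 119 ≈ 708169.0 mm ≈ 708.2 m.
Near limit Dn = s·(H − f)/(H + s − 2f) = 75200 × (708169.0 − 119) / (708169.0 + 75200 − 2 × 119) = 75200 × 708050.0 / 783131.0 ≈ 67990 mm.
Far limit Df = s·(H − f)/(H − s) = 75200 × (708169.0 − 119) / (708169.0 − 75200) = 75200 × 708050.0 / 632969.0 ≈ 84120 mm.
Depth of field = Df − Dn = 84120 − 67990 ≈ 16130 mm ≈ 16.1 m.

16.1 m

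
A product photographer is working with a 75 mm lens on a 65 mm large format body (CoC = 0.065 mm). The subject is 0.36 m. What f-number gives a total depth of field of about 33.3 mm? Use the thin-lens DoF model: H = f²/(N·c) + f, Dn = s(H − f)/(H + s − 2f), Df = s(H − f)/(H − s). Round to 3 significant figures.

f/14

Write h = H − f = f²/(N·c). The thin-lens limits are Dn = s·h/(h + (s−f)) and Df = s·h/(h − (s−f)), so DoF = Df − Dn = 2·s·(s−f)·h / (h² − (s−f)²).
That is a quadratic in h: DoF·h² − 2·s·(s−f)·h − DoF·(s−f)² = 0 ⇒ h = (s−f)·(s + √(s² + DoF²)) / DoF = 285 × (360 + √(360² + 33.3²)) / 33.3 = 285 × (360 + 361.537) / 33.3 ≈ 6175.3 mm.
Then N = f²/(c·h) = 75² / (0.065 × 6175.3) = 5625 / 401.40 ≈ 14.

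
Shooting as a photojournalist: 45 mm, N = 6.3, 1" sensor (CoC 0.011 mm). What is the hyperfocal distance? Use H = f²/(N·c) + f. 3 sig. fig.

Hyperfocal distance H = f²/(N·c) + f = 45²/(6.3 × 0.011) + 45 = 2025/0.0693 + 45 ≈ 29265.8 mm ≈ 29.3 m.

29.3 m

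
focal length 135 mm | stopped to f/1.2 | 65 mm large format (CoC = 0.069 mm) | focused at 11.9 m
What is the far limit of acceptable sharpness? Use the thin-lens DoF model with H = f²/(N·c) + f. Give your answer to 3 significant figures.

12.6 m

Hyperfocal distance H = f²/(N·c) + f = 135²/(1.2 × 0.069) + 135 = 18225/0.0828 + 135 ≈ 220243.7 mm ≈ 220.2 m.
Far limit Df = s·(H − f)/(H − s) = 11900 × (220243.7 − 135) / (220243.7 − 11900) = 11900 × 220108.7 / 208343.7 ≈ 12572 mm ≈ 12.6 m.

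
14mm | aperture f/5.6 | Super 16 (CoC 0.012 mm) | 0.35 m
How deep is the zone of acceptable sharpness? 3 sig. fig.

Hyperfocal distance H = f²/(N·c) + f = 14²/(5.6 × 0.012) + 14 = 196/0.0672 + 14 ≈ 2930.7 mm ≈ 2.931 m.
Near limit Dn = s·(H − f)/(H + s − 2f) = 350 × (2930.7 − 14) / (2930.7 + 350 − 2 × 14) = 350 × 2916.7 / 3252.7 ≈ 313.845 mm.
Far limit Df = s·(H − f)/(H − s) = 350 × (2930.7 − 14) / (2930.7 − 350) = 350 × 2916.7 / 2580.7 ≈ 395.570 mm.
Depth of field = Df − Dn = 395.570 − 313.845 ≈ 81.725 mm.

81.7 mm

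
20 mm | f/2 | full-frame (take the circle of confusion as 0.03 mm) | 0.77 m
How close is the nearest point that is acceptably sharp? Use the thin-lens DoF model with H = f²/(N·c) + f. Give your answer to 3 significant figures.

0.692 m

Hyperfocal distance H = f²/(N·c) + f = 20²/(2 × 0.03) + 20 = 400/0.06 + 20 ≈ 6686.7 mm ≈ 6.687 m.
Near limit Dn = s·(H − f)/(H + s − 2f) = 770 × (6686.7 − 20) / (6686.7 + 770 − 2 × 20) = 770 × 6666.7 / 7416.7 ≈ 692.13 mm ≈ 0.692 m.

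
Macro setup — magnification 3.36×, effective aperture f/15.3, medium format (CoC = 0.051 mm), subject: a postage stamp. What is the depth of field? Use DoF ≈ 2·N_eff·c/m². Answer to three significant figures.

At magnification m, DoF ≈ 2·N_eff·c/m² = 2 × 15.3 × 0.051 / 3.36² = 1.561 / 11.29 ≈ 0.138 mm.

0.138 mm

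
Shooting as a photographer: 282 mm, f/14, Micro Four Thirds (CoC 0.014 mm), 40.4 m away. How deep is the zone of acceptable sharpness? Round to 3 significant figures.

Hyperfocal distance H = f²/(N·c) + f = 282²/(14 × 0.014) + 282 = 79524/0.196 + 282 ≈ 406016.7 mm ≈ 406.0 m.
Near limit Dn = s·(H − f)/(H + s − 2f) = 40400 × (406016.7 − 282) / (406016.7 + 40400 − 2 × 282) = 40400 × 405734.7 / 445852.7 ≈ 36764.8 mm.
Far limit Df = s·(H − f)/(H − s) = 40400 × (406016.7 − 282) / (406016.7 − 40400) = 40400 × 405734.7 / 365616.7 ≈ 44833.0 mm.
Depth of field = Df − Dn = 44833.0 − 36764.8 ≈ 8068.2 mm ≈ 8.07 m.

8.07 m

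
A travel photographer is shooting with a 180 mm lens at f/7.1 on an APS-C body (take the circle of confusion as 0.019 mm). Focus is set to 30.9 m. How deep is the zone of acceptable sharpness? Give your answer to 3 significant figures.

Hyperfocal distance H = f²/(N·c) + f = 180²/(7.1 × 0.019) + 180 = 32400/0.1349 + 180 ≈ 240357.9 mm ≈ 240.4 m.
Near limit Dn = s·(H − f)/(H + s − 2f) = 30900 × (240357.9 − 180) / (240357.9 + 30900 − 2 × 180) = 30900 × 240177.9 / 270897.9 ≈ 27395.9 mm.
Far limit Df = s·(H − f)/(H − s) = 30900 × (240357.9 − 180) / (240357.9 − 30900) = 30900 × 240177.9 / 209457.9 ≈ 35431.9 mm.
Depth of field = Df − Dn = 35431.9 − 27395.9 ≈ 8036.0 mm ≈ 8.04 m.

8.04 m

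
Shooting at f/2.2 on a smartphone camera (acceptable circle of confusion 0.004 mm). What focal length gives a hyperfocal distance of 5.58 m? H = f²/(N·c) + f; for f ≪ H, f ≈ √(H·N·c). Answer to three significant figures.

7.00 mm

From H = f²/(N·c) + f, with f ≪ H: f ≈ √(H·N·c) = √(5580 × 2.2 × 0.004) = √49.104 ≈ 7.007 mm.
Exact: f² + N·c·f − N·c·H = 0 ⇒ f = (−N·c + √((N·c)² + 4·N·c·H))/2 = (−0.0088 + √196.42)/2 ≈ 7.0030 mm ≈ 7.00 mm.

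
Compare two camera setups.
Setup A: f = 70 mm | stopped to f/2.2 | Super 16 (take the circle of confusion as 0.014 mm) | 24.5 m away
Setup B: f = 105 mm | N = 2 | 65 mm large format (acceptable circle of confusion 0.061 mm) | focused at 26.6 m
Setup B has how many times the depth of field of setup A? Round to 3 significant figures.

2.21

Setup A: H = 70²/(2.2×0.014) + 70 ≈ 159160.9 mm; DoF = Df − Dn = 28944.8 − 21238.6 ≈ 7706.2 mm.
Setup B: H = 105²/(2×0.061) + 105 ≈ 90473.9 mm; DoF = Df − Dn = 37634 − 20569 ≈ 17065 mm.
Ratio = 17065 / 7706.2 ≈ 2.21.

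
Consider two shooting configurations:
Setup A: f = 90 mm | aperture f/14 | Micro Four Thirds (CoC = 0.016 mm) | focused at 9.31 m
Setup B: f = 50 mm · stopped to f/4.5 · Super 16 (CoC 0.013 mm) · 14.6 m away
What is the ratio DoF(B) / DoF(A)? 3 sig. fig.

Setup A: H = 90²/(14×0.016) + 90 ≈ 36250.7 mm; DoF = Df − Dn = 12496.2 − 7418.5 ≈ 5077.7 mm.
Setup B: H = 50²/(4.5×0.013) + 50 ≈ 42785.0 mm; DoF = Df − Dn = 22137 − 10892 ≈ 11245 mm.
Ratio = 11245 / 5077.7 ≈ 2.21.

2.21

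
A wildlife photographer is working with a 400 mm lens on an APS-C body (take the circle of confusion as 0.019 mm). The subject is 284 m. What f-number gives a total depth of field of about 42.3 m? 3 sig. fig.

f/2.20

Write h = H − f = f²/(N·c). The thin-lens limits are Dn = s·h/(h + (s−f)) and Df = s·h/(h − (s−f)), so DoF = Df − Dn = 2·s·(s−f)·h / (h² − (s−f)²).
That is a quadratic in h: DoF·h² − 2·s·(s−f)·h − DoF·(s−f)² = 0 ⇒ h = (s−f)·(s + √(s² + DoF²)) / DoF = 283600 × (284000 + √(284000² + 42300²)) / 42300 = 283600 × (284000 + 287133) / 42300 ≈ 3829156 mm.
Then N = f²/(c·h) = 400² / (0.019 × 3829156) = 160000 / 72754 ≈ 2.20.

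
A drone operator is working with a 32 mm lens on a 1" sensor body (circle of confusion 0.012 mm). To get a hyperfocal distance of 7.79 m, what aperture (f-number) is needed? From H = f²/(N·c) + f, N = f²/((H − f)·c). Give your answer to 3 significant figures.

Rearrange H = f²/(N·c) + f for N: N = f² / ((H − f)·c).
N = 32² / ((7790 − 32) × 0.012) = 1024 / 93.10 ≈ 11.

f/11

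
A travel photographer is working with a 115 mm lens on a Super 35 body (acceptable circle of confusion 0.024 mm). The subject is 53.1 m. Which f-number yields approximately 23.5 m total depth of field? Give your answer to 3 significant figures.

f/2.20

Write h = H − f = f²/(N·c). The thin-lens limits are Dn = s·h/(h + (s−f)) and Df = s·h/(h − (s−f)), so DoF = Df − Dn = 2·s·(s−f)·h / (h² − (s−f)²).
That is a quadratic in h: DoF·h² − 2·s·(s−f)·h − DoF·(s−f)² = 0 ⇒ h = (s−f)·(s + √(s² + DoF²)) / DoF = 52985 × (53100 + √(53100² + 23500²)) / 23500 = 52985 × (53100 + 58067.7) / 23500 ≈ 250648 mm.
Then N = f²/(c·h) = 115² / (0.024 × 250648) = 13225 / 6015.5 ≈ 2.20.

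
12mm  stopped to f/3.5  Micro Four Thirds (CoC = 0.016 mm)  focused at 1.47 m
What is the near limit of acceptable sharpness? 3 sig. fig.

0.938 m

Hyperfocal distance H = f²/(N·c) + f = 12²/(3.5 × 0.016) + 12 = 144/0.056 + 12 ≈ 2583.4 mm ≈ 2.583 m.
Near limit Dn = s·(H − f)/(H + s − 2f) = 1470 × (2583.4 − 12) / (2583.4 + 1470 − 2 × 12) = 1470 × 2571.4 / 4029.4 ≈ 938.10 mm ≈ 0.938 m.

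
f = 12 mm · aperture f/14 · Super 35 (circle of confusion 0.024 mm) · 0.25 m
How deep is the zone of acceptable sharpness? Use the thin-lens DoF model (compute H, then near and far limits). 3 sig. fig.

401 mm

Hyperfocal distance H = f²/(N·c) + f = 12²/(14 × 0.024) + 12 = 144/0.336 + 12 ≈ 440.6 mm ≈ 0.441 m.
Near limit Dn = s·(H − f)/(H + s − 2f) = 250 × (440.6 − 12) / (440.6 + 250 − 2 × 12) = 250 × 428.6 / 666.6 ≈ 160.74 mm.
Far limit Df = s·(H − f)/(H − s) = 250 × (440.6 − 12) / (440.6 − 250) = 250 × 428.6 / 190.6 ≈ 562.22 mm.
Depth of field = Df − Dn = 562.22 − 160.74 ≈ 401.48 mm.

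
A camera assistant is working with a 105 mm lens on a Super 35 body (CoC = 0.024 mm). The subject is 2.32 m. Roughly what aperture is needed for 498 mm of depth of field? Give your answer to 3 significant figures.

Write h = H − f = f²/(N·c). The thin-lens limits are Dn = s·h/(h + (s−f)) and Df = s·h/(h − (s−f)), so DoF = Df − Dn = 2·s·(s−f)·h / (h² − (s−f)²).
That is a quadratic in h: DoF·h² − 2·s·(s−f)·h − DoF·(s−f)² = 0 ⇒ h = (s−f)·(s + √(s² + DoF²)) / DoF = 2215 × (2320 + √(2320² + 498²)) / 498 = 2215 × (2320 + 2372.85) / 498 ≈ 20873 mm.
Then N = f²/(c·h) = 105² / (0.024 × 20873) = 11025 / 500.95 ≈ 22.

f/22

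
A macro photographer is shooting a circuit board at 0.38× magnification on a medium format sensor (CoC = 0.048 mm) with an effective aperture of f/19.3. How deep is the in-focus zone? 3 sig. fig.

At magnification m, DoF ≈ 2·N_eff·c/m² = 2 × 19.3 × 0.048 / 0.38² = 1.853 / 0.1444 ≈ 12.8 mm.

12.8 mm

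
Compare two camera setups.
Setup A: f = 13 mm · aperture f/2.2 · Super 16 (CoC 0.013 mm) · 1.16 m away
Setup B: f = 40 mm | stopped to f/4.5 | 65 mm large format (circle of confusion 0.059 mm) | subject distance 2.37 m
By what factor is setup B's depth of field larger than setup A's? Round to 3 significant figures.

Setup A: H = 13²/(2.2×0.013) + 13 ≈ 5922.1 mm; DoF = Df − Dn = 1439.40 − 971.44 ≈ 467.96 mm.
Setup B: H = 40²/(4.5×0.059) + 40 ≈ 6066.4 mm; DoF = Df − Dn = 3863.9 − 1709.2 ≈ 2154.7 mm.
Ratio = 2154.7 / 467.96 ≈ 4.60.

4.60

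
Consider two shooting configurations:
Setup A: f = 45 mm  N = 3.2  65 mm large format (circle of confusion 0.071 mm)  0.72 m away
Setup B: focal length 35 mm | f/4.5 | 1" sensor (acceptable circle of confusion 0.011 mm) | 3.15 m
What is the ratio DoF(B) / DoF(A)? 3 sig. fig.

7.35

Setup A: H = 45²/(3.2×0.071) + 45 ≈ 8957.9 mm; DoF = Df − Dn = 779.00 − 669.31 ≈ 109.69 mm.
Setup B: H = 35²/(4.5×0.011) + 35 ≈ 24782.5 mm; DoF = Df − Dn = 3603.59 − 2797.83 ≈ 805.76 mm.
Ratio = 805.76 / 109.69 ≈ 7.35.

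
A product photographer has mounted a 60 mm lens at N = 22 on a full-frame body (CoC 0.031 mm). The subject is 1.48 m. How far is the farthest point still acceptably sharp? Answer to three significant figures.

2.02 m

Hyperfocal distance H = f²/(N·c) + f = 60²/(22 × 0.031) + 60 = 3600/0.682 + 60 ≈ 5338.6 mm ≈ 5.339 m.
Far limit Df = s·(H − f)/(H − s) = 1480 × (5338.6 − 60) / (5338.6 − 1480) = 1480 × 5278.6 / 3858.6 ≈ 2024.7 mm ≈ 2.02 m.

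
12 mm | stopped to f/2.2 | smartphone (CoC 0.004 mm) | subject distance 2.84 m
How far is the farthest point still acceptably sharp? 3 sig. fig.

3.43 m

Hyperfocal distance H = f²/(N·c) + f = 12²/(2.2 × 0.004) + 12 = 144/0.0088 + 12 ≈ 16375.6 mm ≈ 16.38 m.
Far limit Df = s·(H − f)/(H − s) = 2840 × (16375.6 − 12) / (16375.6 − 2840) = 2840 × 16363.6 / 13535.6 ≈ 3433.4 mm ≈ 3.43 m.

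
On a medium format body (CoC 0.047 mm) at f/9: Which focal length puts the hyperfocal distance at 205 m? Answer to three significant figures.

294 mm

From H = f²/(N·c) + f, with f ≪ H: f ≈ √(H·N·c) = √(205000 × 9 × 0.047) = √86715 ≈ 294.5 mm.
Exact: f² + N·c·f − N·c·H = 0 ⇒ f = (−N·c + √((N·c)² + 4·N·c·H))/2 = (−0.423 + √346860)/2 ≈ 294.26 mm ≈ 294 mm.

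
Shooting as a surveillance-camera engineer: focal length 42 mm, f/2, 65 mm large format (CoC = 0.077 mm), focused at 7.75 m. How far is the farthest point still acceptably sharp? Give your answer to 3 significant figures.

Hyperfocal distance H = f²/(N·c) + f = 42²/(2 × 0.077) + 42 = 1764/0.154 + 42 ≈ 11496.5 mm ≈ 11.50 m.
Far limit Df = s·(H − f)/(H − s) = 7750 × (11496.5 − 42) / (11496.5 − 7750) = 7750 × 11454.5 / 3746.5 ≈ 23695 mm ≈ 23.7 m.

23.7 m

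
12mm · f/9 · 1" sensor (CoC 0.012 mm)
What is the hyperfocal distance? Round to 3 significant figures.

Hyperfocal distance H = f²/(N·c) + f = 12²/(9 × 0.012) + 12 = 144/0.108 + 12 ≈ 1345.3 mm ≈ 1.35 m.

1.35 m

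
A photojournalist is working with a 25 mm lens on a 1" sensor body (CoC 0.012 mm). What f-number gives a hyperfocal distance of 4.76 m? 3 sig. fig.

f/11

Rearrange H = f²/(N·c) + f for N: N = f² / ((H − f)·c).
N = 25² / ((4760 − 25) × 0.012) = 625 / 56.82 ≈ 11.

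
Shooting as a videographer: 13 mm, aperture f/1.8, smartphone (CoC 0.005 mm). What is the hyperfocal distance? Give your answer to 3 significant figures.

Hyperfocal distance H = f²/(N·c) + f = 13²/(1.8 × 0.005) + 13 = 169/0.009 + 13 ≈ 18790.8 mm ≈ 18.8 m.

18.8 m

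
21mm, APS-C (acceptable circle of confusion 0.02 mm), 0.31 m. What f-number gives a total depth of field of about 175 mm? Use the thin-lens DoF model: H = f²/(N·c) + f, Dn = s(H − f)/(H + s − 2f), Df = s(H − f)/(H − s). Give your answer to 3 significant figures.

Write h = H − f = f²/(N·c). The thin-lens limits are Dn = s·h/(h + (s−f)) and Df = s·h/(h − (s−f)), so DoF = Df − Dn = 2·s·(s−f)·h / (h² − (s−f)²).
That is a quadratic in h: DoF·h² − 2·s·(s−f)·h − DoF·(s−f)² = 0 ⇒ h = (s−f)·(s + √(s² + DoF²)) / DoF = 289 × (310 + √(310² + 175²)) / 175 = 289 × (310 + 355.985) / 175 ≈ 1099.8 mm.
Then N = f²/(c·h) = 21² / (0.02 × 1099.8) = 441 / 21.997 ≈ 20.

f/20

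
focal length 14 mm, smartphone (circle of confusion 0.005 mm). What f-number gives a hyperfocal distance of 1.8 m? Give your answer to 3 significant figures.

Rearrange H = f²/(N·c) + f for N: N = f² / ((H − f)·c).
N = 14² / ((1800 − 14) × 0.005) = 196 / 8.930 ≈ 21.9.

f/21.9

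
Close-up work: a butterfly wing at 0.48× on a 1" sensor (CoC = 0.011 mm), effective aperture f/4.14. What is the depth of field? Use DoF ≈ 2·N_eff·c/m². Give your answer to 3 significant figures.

0.395 mm

At magnification m, DoF ≈ 2·N_eff·c/m² = 2 × 4.14 × 0.011 / 0.48² = 0.09108 / 0.2304 ≈ 0.395 mm.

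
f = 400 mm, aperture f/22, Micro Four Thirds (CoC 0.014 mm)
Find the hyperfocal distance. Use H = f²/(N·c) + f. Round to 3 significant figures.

520 m

Hyperfocal distance H = f²/(N·c) + f = 400²/(22 × 0.014) + 400 = 160000/0.308 + 400 ≈ 519880.5 mm ≈ 520 m.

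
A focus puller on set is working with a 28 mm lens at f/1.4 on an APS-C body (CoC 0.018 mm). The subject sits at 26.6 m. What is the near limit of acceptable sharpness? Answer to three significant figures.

14.3 m

Hyperfocal distance H = f²/(N·c) + f = 28²/(1.4 × 0.018) + 28 = 784/0.0252 + 28 ≈ 31139.1 mm ≈ 31.14 m.
Near limit Dn = s·(H − f)/(H + s − 2f) = 26600 × (31139.1 − 28) / (31139.1 + 26600 − 2 × 28) = 26600 × 31111.1 / 57683.1 ≈ 14347 mm ≈ 14.3 m.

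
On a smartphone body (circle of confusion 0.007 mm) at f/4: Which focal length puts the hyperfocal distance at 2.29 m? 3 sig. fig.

7.99 mm

From H = f²/(N·c) + f, with f ≪ H: f ≈ √(H·N·c) = √(2290 × 4 × 0.007) = √64.120 ≈ 8.007 mm.
Exact: f² + N·c·f − N·c·H = 0 ⇒ f = (−N·c + √((N·c)² + 4·N·c·H))/2 = (−0.028 + √256.48)/2 ≈ 7.9935 mm ≈ 7.99 mm.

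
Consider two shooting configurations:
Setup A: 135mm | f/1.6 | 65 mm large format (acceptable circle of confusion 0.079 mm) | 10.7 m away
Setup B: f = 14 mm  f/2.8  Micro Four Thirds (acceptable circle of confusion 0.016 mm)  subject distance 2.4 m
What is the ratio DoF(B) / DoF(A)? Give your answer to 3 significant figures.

Setup A: H = 135²/(1.6×0.079) + 135 ≈ 144320.1 mm; DoF = Df − Dn = 11546.0 − 9969.5 ≈ 1576.5 mm.
Setup B: H = 14²/(2.8×0.016) + 14 ≈ 4389.0 mm; DoF = Df − Dn = 5279.0 − 1553.0 ≈ 3726.0 mm.
Ratio = 3726.0 / 1576.5 ≈ 2.36.

2.36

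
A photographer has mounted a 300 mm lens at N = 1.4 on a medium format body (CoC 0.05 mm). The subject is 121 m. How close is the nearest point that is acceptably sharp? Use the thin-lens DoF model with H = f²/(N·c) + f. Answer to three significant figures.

Hyperfocal distance H = f²/(N·c) + f = 300²/(1.4 × 0.05) + 300 = 90000/0.07 + 300 ≈ 1286014.3 mm ≈ 1286 m.
Near limit Dn = s·(H − f)/(H + s − 2f) = 121000 × (1286014.3 − 300) / (1286014.3 + 121000 − 2 × 300) = 121000 × 1285714.3 / 1406414.3 ≈ 110616 mm ≈ 111 m.

111 m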